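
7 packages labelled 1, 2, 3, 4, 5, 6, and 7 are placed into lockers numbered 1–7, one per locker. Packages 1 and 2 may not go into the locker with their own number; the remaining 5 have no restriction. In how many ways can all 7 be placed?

Let Aᵢ (for i ∈ {1, 2}) be the placements that put package i in its forbidden locker. Any j of these fix j positions, leaving (7−j)! ways to fill the rest, and there are C(2,j) ways to pick which j.
By inclusion–exclusion, the number of valid placements is Σ_{j=0}^{2} (−1)^j C(2,j)·(7−j)!.
Computing: 5040 − 1440 + 120 = 3720.

3720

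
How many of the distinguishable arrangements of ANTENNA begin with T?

Fix T in the first position and arrange the remaining 6 letters.
Those 6 letters have A appearing twice and N appearing 3 times, giving (6)!/(3!·2!) = 60.

60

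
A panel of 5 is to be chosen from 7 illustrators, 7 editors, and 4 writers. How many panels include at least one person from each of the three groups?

5684

With no constraint there are C(18,5) = 8568 possible selections.
Selections missing a whole group: no illustrators → C(11,5) = 462; no editors → C(11,5) = 462; no writers → C(14,5) = 2002.
Add back selections omitting two groups (i.e. drawn from a single group): C(7,5) + C(7,5) + C(4,5) = 42.
By inclusion–exclusion: 8568 − 2926 + 42 = 5684.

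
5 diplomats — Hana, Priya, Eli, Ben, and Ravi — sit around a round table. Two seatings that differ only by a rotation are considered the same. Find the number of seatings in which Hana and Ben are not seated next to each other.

All circular seatings of 5 people number (4)! = 24.
Seatings with Hana beside Ben: treat them as a block with 2 internal orders, giving 2 × (3)! = 12.
Subtracting, 24 − 12 = 12.

12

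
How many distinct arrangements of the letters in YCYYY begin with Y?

With the first slot taken by Y, it remains to arrange the other 4 letters (CYYY).
Those 4 letters have Y appearing 3 times, giving (4)!/(3!) = 4.

4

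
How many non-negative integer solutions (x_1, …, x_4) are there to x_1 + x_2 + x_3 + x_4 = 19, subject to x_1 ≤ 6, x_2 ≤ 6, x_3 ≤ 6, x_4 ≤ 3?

10

By stars and bars, unrestricted non-negative solutions to x_1+…+x_4 = 19 number C(19+3,3) = 1540.
Subtract solutions that violate a single cap (substitute x_i' = x_i − (cap_i+1)): x_1 ≥ 7 gives C(15,3) = 455; x_2 ≥ 7 gives C(15,3) = 455; x_3 ≥ 7 gives C(15,3) = 455; x_4 ≥ 4 gives C(18,3) = 816. Together 2181.
Add back pairs where two caps are both exceeded: 56 + 56 + 165 + 56 + 165 + 165 = 663.
Subtract triples: 0 + 4 + 4 + 4 = 12.
By inclusion–exclusion the count is 1540 − 2181 + 663 − 12 = 10.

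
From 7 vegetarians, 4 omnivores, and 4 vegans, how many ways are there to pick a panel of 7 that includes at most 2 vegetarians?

1380

Split by how many vegetarians are chosen (0 through 2).
Sum: C(7,0)·C(8,7) + C(7,1)·C(8,6) + C(7,2)·C(8,5) = 8 + 196 + 1176 = 1380.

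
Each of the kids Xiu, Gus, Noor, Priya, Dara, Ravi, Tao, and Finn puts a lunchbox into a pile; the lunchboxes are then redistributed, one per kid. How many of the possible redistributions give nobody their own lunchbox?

14833

Let Aᵢ be the assignments in which kid i gets their own lunchbox. We want the size of the complement of A₁∪…∪A_8.
By inclusion–exclusion this is Σ_{j=0}^{8} (−1)^j C(8,j)·(8−j)!.
Computing: 40320 − 40320 + 20160 − 6720 + 1680 − 336 + 56 − 8 + 1 = 14833.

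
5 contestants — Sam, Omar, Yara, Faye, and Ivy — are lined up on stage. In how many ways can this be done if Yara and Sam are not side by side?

72

Of the 5! = 120 arrangements, those with Yara and Sam adjacent number 2 × 4! = 48 (treat the pair as a block with 2 internal orders).
Complementary counting: 120 − 48 = 72.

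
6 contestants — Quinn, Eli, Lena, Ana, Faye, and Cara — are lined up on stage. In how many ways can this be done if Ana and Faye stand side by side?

Glue Ana and Faye into one block (2 internal orders), leaving 5 units to arrange in a row.
So the count is 2·(5)! = 240.

240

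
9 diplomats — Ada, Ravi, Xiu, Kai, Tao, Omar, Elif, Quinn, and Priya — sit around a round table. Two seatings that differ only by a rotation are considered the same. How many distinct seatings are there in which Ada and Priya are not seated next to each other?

30240

Without the restriction there are (8)! = 40320 seatings.
Seatings with Ada beside Priya: treat them as a block with 2 internal orders, giving 2 × (7)! = 10080.
Subtracting, 40320 − 10080 = 30240.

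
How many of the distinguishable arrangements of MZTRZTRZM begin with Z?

Fix Z in the first position and arrange the remaining 8 letters.
Those 8 letters have M appearing twice, R appearing twice, T appearing twice, and Z appearing twice, giving (8)!/(2!·2!·2!·2!) = 2520.

2520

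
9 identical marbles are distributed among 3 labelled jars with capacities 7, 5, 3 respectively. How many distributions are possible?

21

Ignoring the caps, the number of non-negative solutions to x_1+…+x_3 = 9 is C(11,2) = 55.
Subtract solutions that violate a single cap (substitute x_i' = x_i − (cap_i+1)): x_1 ≥ 8 gives C(3,2) = 3; x_2 ≥ 6 gives C(5,2) = 10; x_3 ≥ 4 gives C(7,2) = 21. Together 34.
No two caps can be exceeded simultaneously, so the pair terms are all 0.
By inclusion–exclusion the count is 55 − 34 + 0 = 21.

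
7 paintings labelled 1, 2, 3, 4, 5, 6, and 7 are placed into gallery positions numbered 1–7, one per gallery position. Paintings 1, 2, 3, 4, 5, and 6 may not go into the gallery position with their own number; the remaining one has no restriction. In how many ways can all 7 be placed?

2119

Let Aᵢ (for 1 ≤ i ≤ 6) be the placements that put painting i in its forbidden gallery position. Any j of these fix j positions, leaving (7−j)! ways to fill the rest, and there are C(6,j) ways to pick which j.
By inclusion–exclusion, the number of valid placements is Σ_{j=0}^{6} (−1)^j C(6,j)·(7−j)!.
Computing: 5040 − 4320 + 1800 − 480 + 90 − 12 + 1 = 2119.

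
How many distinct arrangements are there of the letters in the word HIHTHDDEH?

7560

The 9 letters of HIHTHDDEH have repeats: D appearing twice and H appearing 4 times.
Dividing 9! = 362880 by 4!·2! = 48 for the repeated letters gives 7560.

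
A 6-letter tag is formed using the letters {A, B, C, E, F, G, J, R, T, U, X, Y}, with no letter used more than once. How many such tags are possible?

Choose and order 6 of the 12 symbols: the first letter has 12 options, the next 11, and so on down to 7.
12 × 11 × 10 × 9 × 8 × 7 = 665280.

665280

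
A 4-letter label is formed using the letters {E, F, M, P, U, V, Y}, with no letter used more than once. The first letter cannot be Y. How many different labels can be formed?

720

The first letter has 7−1 = 6 choices (anything except Y).
The remaining 3 letters are filled from the other 6 symbols without repetition: 6 × 5 × 4 = 120.
Total: 6 × 120 = 720.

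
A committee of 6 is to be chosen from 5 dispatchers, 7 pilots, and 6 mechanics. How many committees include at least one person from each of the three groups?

15470

With no constraint there are C(18,6) = 18564 possible selections.
Selections missing a whole group: no dispatchers → C(13,6) = 1716; no pilots → C(11,6) = 462; no mechanics → C(12,6) = 924.
Add back selections omitting two groups (i.e. drawn from a single group): C(5,6) + C(7,6) + C(6,6) = 8.
By inclusion–exclusion: 18564 − 3102 + 8 = 15470.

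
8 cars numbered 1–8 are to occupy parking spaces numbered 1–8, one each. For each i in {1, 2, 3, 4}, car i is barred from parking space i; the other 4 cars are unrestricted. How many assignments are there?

24024

Let Aᵢ (for 1 ≤ i ≤ 4) be the placements that put car i in its forbidden parking space. Any j of these fix j positions, leaving (8−j)! ways to fill the rest, and there are C(4,j) ways to pick which j.
By inclusion–exclusion, the number of valid placements is Σ_{j=0}^{4} (−1)^j C(4,j)·(8−j)!.
Computing: 40320 − 20160 + 4320 − 480 + 24 = 24024.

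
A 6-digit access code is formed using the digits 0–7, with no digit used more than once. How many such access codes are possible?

20160

This is a permutation of 6 out of 8: P(8,6) = 8!/2!.
That product is 8 × 7 × 6 × 5 × 4 × 3 = 20160.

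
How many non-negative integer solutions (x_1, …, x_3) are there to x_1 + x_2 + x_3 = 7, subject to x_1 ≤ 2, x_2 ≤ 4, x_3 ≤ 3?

By stars and bars, unrestricted non-negative solutions to x_1+…+x_3 = 7 number C(7+2,2) = 36.
Subtract solutions that violate a single cap (substitute x_i' = x_i − (cap_i+1)): x_1 ≥ 3 gives C(6,2) = 15; x_2 ≥ 5 gives C(4,2) = 6; x_3 ≥ 4 gives C(5,2) = 10. Together 31.
Add back pairs where two caps are both exceeded: 0 + 1 + 0 = 1.
By inclusion–exclusion the count is 36 − 31 + 1 = 6.

6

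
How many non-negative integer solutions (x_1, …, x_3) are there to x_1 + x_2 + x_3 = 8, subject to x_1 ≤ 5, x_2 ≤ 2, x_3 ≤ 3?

Ignoring the caps, the number of non-negative solutions to x_1+…+x_3 = 8 is C(10,2) = 45.
Subtract solutions that violate a single cap (substitute x_i' = x_i − (cap_i+1)): x_1 ≥ 6 gives C(4,2) = 6; x_2 ≥ 3 gives C(7,2) = 21; x_3 ≥ 4 gives C(6,2) = 15. Together 42.
Add back pairs where two caps are both exceeded: 0 + 0 + 3 = 3.
By inclusion–exclusion the count is 45 − 42 + 3 = 6.

6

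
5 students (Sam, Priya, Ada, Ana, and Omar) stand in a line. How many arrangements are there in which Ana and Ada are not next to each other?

72

Of the 5! = 120 arrangements, those with Ana and Ada adjacent number 2 × 4! = 48 (treat the pair as a block with 2 internal orders).
So 120 − 48 = 72 arrangements keep them apart.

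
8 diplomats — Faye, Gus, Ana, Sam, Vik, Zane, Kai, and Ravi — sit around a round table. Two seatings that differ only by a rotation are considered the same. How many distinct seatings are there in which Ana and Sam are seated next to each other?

Treat {Ana, Sam} as one unit (2 internal orders) and seat the resulting 7 units around the table: (6)! circular arrangements.
So 2 × (6)! = 2 × 720 = 1440.

1440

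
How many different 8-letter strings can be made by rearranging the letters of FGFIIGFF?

FGFIIGFF has 8 letters with F appearing 4 times, G appearing twice, and I appearing twice.
Dividing 8! = 40320 by 4!·2!·2! = 96 for the repeated letters gives 420.

420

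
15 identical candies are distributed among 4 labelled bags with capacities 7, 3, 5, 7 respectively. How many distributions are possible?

96

By stars and bars, unrestricted non-negative solutions to x_1+…+x_4 = 15 number C(15+3,3) = 816.
Subtract solutions that violate a single cap (substitute x_i' = x_i − (cap_i+1)): x_1 ≥ 8 gives C(10,3) = 120; x_2 ≥ 4 gives C(14,3) = 364; x_3 ≥ 6 gives C(12,3) = 220; x_4 ≥ 8 gives C(10,3) = 120. Together 824.
Add back pairs where two caps are both exceeded: 20 + 4 + 0 + 56 + 20 + 4 = 104.
By inclusion–exclusion the count is 816 − 824 + 104 = 96.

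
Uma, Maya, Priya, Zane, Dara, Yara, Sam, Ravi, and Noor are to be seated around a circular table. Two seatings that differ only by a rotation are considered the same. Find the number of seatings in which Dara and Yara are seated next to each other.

Glue Dara and Yara into a block (2 internal orders). Seating 8 units around a circle gives (7)! arrangements.
So 2 × (7)! = 2 × 5040 = 10080.

10080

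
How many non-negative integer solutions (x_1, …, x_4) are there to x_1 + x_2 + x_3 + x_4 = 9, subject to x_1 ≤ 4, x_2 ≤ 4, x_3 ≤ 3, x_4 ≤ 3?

46

Without the upper bounds there are C(12,3) = 220 ways to split 9 among 4 variables.
Subtract solutions that violate a single cap (substitute x_i' = x_i − (cap_i+1)): x_1 ≥ 5 gives C(7,3) = 35; x_2 ≥ 5 gives C(7,3) = 35; x_3 ≥ 4 gives C(8,3) = 56; x_4 ≥ 4 gives C(8,3) = 56. Together 182.
Add back pairs where two caps are both exceeded: 0 + 1 + 1 + 1 + 1 + 4 = 8.
By inclusion–exclusion the count is 220 − 182 + 8 = 46.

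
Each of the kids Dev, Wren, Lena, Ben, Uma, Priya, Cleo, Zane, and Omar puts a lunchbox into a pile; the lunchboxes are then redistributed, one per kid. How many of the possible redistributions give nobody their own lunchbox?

133496

This is the derangement count D_9: permutations of 9 items with no fixed point.
By inclusion–exclusion this is Σ_{j=0}^{9} (−1)^j C(9,j)·(9−j)!.
Computing: 362880 − 362880 + 181440 − 60480 + 15120 − 3024 + 504 − 72 + 9 − 1 = 133496.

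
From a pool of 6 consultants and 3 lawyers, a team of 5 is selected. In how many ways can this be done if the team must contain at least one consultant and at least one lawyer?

120

With no constraint there are C(9,5) = 126 possible selections.
Selections missing a whole group: no consultants → C(3,5) = 0; no lawyers → C(6,5) = 6.
Both groups omitted at once is impossible, so 126 − 6 = 120.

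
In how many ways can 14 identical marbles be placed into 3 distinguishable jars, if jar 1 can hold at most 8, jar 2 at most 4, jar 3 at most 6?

15

Ignoring the caps, the number of non-negative solutions to x_1+…+x_3 = 14 is C(16,2) = 120.
Subtract solutions that violate a single cap (substitute x_i' = x_i − (cap_i+1)): x_1 ≥ 9 gives C(7,2) = 21; x_2 ≥ 5 gives C(11,2) = 55; x_3 ≥ 7 gives C(9,2) = 36. Together 112.
Add back pairs where two caps are both exceeded: 1 + 0 + 6 = 7.
By inclusion–exclusion the count is 120 − 112 + 7 = 15.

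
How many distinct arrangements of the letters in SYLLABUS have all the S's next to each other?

2520

Treat the 2 copies of S as a single block. The multiset to arrange is then {SS, A, B, L, L, U, Y}, 7 items in all.
That gives (7)!/(2!) = 2520 arrangements.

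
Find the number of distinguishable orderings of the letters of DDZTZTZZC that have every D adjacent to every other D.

Treat the 2 copies of D as a single block. The multiset to arrange is then {DD, C, T, T, Z, Z, Z, Z}, 8 items in all.
That gives (8)!/(4!·2!) = 840 arrangements.

840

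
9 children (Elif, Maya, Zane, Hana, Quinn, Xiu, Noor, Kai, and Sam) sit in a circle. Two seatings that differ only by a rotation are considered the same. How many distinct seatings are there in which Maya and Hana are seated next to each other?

Treat {Maya, Hana} as one unit (2 internal orders) and seat the resulting 8 units around the table: (7)! circular arrangements.
So 2 × (7)! = 2 × 5040 = 10080.

10080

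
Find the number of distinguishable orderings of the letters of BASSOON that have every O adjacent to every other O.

360

Treat the 2 copies of O as a single block. The multiset to arrange is then {OO, A, B, N, S, S}, 6 items in all.
That gives (6)!/(2!) = 360 arrangements.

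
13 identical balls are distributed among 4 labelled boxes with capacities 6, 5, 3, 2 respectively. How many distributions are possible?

19

By stars and bars, unrestricted non-negative solutions to x_1+…+x_4 = 13 number C(13+3,3) = 560.
Subtract solutions that violate a single cap (substitute x_i' = x_i − (cap_i+1)): x_1 ≥ 7 gives C(9,3) = 84; x_2 ≥ 6 gives C(10,3) = 120; x_3 ≥ 4 gives C(12,3) = 220; x_4 ≥ 3 gives C(13,3) = 286. Together 710.
Add back pairs where two caps are both exceeded: 1 + 10 + 20 + 20 + 35 + 84 = 170.
Subtract triples: 0 + 0 + 0 + 1 = 1.
By inclusion–exclusion the count is 560 − 710 + 170 − 1 = 19.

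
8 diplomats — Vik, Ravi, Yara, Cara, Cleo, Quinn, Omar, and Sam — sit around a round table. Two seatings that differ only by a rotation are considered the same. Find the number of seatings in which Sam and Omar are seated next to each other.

Treat {Sam, Omar} as one unit (2 internal orders) and seat the resulting 7 units around the table: (6)! circular arrangements.
So 2 × (6)! = 2 × 720 = 1440.

1440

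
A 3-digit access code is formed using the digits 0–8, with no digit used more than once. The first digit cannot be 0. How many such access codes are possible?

The first digit has 9−1 = 8 choices (anything except 0).
The remaining 2 digits are filled from the other 8 symbols without repetition: 8 × 7 = 56.
Total: 8 × 56 = 448.

448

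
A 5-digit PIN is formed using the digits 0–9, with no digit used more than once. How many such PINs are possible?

This is a permutation of 5 out of 10: P(10,5) = 10!/5!.
That product is 10 × 9 × 8 × 7 × 6 = 30240.

30240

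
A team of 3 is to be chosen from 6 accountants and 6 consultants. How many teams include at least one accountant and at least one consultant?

180

Total 3-person selections from all 12: C(12,3) = 220.
Selections missing a whole group: no accountants → C(6,3) = 20; no consultants → C(6,3) = 20.
Both groups omitted at once is impossible, so 220 − 40 = 180.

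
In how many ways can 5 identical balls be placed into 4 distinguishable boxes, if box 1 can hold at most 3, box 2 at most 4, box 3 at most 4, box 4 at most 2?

By stars and bars, unrestricted non-negative solutions to x_1+…+x_4 = 5 number C(5+3,3) = 56.
Subtract solutions that violate a single cap (substitute x_i' = x_i − (cap_i+1)): x_1 ≥ 4 gives C(4,3) = 4; x_2 ≥ 5 gives C(3,3) = 1; x_3 ≥ 5 gives C(3,3) = 1; x_4 ≥ 3 gives C(5,3) = 10. Together 16.
No two caps can be exceeded simultaneously, so the pair terms are all 0.
By inclusion–exclusion the count is 56 − 16 + 0 = 40.

40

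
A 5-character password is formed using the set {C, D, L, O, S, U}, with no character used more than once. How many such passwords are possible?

This is a permutation of 5 out of 6: P(6,5) = 6!/1!.
That product is 6 × 5 × 4 × 3 × 2 = 720.

720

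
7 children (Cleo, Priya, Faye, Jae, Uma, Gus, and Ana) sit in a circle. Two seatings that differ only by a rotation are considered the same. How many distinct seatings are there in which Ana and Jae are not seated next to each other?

480

All circular seatings of 7 people number (6)! = 720.
Seatings with Ana beside Jae: treat them as a block with 2 internal orders, giving 2 × (5)! = 240.
Subtracting, 720 − 240 = 480.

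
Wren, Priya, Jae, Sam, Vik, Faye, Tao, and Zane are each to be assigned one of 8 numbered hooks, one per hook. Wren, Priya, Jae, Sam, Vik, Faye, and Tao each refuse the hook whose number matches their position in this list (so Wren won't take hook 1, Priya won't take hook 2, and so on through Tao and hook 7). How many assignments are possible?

Let Aᵢ (for 1 ≤ i ≤ 7) be the placements that put person i in their forbidden hook. Any j of these fix j positions, leaving (8−j)! ways to fill the rest, and there are C(7,j) ways to pick which j.
By inclusion–exclusion, the number of valid placements is Σ_{j=0}^{7} (−1)^j C(7,j)·(8−j)!.
Computing: 40320 − 35280 + 15120 − 4200 + 840 − 126 + 14 − 1 = 16687.

16687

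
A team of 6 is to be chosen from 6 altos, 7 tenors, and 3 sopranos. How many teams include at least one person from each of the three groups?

6006

Total 6-person selections from all 16: C(16,6) = 8008.
Subtract selections that omit an entire group: no altos → C(10,6) = 210; no tenors → C(9,6) = 84; no sopranos → C(13,6) = 1716.
Add back selections omitting two groups (i.e. drawn from a single group): C(6,6) + C(7,6) + C(3,6) = 8.
By inclusion–exclusion: 8008 − 2010 + 8 = 6006.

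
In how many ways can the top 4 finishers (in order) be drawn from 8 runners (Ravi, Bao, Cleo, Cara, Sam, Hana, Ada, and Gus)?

1680

This is an ordered selection of 4 from 8: P(8,4).
That gives 8 × 7 × 6 × 5 = 1680.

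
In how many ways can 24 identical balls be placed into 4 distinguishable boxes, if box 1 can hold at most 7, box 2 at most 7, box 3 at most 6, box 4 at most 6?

Ignoring the caps, the number of non-negative solutions to x_1+…+x_4 = 24 is C(27,3) = 2925.
Subtract solutions that violate a single cap (substitute x_i' = x_i − (cap_i+1)): x_1 ≥ 8 gives C(19,3) = 969; x_2 ≥ 8 gives C(19,3) = 969; x_3 ≥ 7 gives C(20,3) = 1140; x_4 ≥ 7 gives C(20,3) = 1140. Together 4218.
Add back pairs where two caps are both exceeded: 165 + 220 + 220 + 220 + 220 + 286 = 1331.
Subtract triples: 4 + 4 + 10 + 10 = 28.
By inclusion–exclusion the count is 2925 − 4218 + 1331 − 28 = 10.

10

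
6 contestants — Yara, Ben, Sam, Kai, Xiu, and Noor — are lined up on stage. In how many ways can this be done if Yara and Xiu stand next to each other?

Glue Yara and Xiu into one block (2 internal orders), leaving 5 units to arrange in a row.
So the count is 2·(5)! = 240.

240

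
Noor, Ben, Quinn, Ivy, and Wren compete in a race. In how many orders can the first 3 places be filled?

This is an ordered selection of 3 from 5: P(5,3).
That gives 5 × 4 × 3 = 60.

60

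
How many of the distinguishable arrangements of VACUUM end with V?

Fix V in the last position and arrange the remaining 5 letters.
Those 5 letters have U appearing twice, giving (5)!/(2!) = 60.

60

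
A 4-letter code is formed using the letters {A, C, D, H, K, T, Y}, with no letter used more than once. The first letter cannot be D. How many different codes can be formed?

The first letter has 7−1 = 6 choices (anything except D).
The remaining 3 letters are filled from the other 6 symbols without repetition: 6 × 5 × 4 = 120.
Total: 6 × 120 = 720.

720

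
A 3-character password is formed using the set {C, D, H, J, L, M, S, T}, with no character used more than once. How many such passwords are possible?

With no repetition, fill the 3 characters in order: 8 choices, then 7, down to 6.
8 × 7 × 6 = 336.

336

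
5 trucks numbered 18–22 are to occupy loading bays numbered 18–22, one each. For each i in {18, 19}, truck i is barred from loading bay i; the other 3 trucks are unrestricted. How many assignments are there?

Let Aᵢ (for i ∈ {18, 19}) be the placements that put truck i in its forbidden loading bay. Any j of these fix j positions, leaving (5−j)! ways to fill the rest, and there are C(2,j) ways to pick which j.
By inclusion–exclusion, the number of valid placements is Σ_{j=0}^{2} (−1)^j C(2,j)·(5−j)!.
Computing: 120 − 48 + 6 = 78.

78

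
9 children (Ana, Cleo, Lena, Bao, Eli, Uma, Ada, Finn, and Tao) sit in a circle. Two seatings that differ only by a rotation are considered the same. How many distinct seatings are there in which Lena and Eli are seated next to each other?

Treat {Lena, Eli} as one unit (2 internal orders) and seat the resulting 8 units around the table: (7)! circular arrangements.
So 2 × (7)! = 2 × 5040 = 10080.

10080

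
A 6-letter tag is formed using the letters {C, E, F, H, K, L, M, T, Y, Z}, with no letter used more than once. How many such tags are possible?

Choose and order 6 of the 10 symbols: the first letter has 10 options, the next 9, and so on down to 5.
That product is 10 × 9 × 8 × 7 × 6 × 5 = 151200.

151200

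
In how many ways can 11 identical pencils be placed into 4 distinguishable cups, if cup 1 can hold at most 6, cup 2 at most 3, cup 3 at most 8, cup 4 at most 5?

Ignoring the caps, the number of non-negative solutions to x_1+…+x_4 = 11 is C(14,3) = 364.
Subtract solutions that violate a single cap (substitute x_i' = x_i − (cap_i+1)): x_1 ≥ 7 gives C(7,3) = 35; x_2 ≥ 4 gives C(10,3) = 120; x_3 ≥ 9 gives C(5,3) = 10; x_4 ≥ 6 gives C(8,3) = 56. Together 221.
Add back pairs where two caps are both exceeded: 1 + 0 + 0 + 0 + 4 + 0 = 5.
By inclusion–exclusion the count is 364 − 221 + 5 = 148.

148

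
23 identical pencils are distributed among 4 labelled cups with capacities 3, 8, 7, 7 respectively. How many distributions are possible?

Ignoring the caps, the number of non-negative solutions to x_1+…+x_4 = 23 is C(26,3) = 2600.
Subtract solutions that violate a single cap (substitute x_i' = x_i − (cap_i+1)): x_1 ≥ 4 gives C(22,3) = 1540; x_2 ≥ 9 gives C(17,3) = 680; x_3 ≥ 8 gives C(18,3) = 816; x_4 ≥ 8 gives C(18,3) = 816. Together 3852.
Add back pairs where two caps are both exceeded: 286 + 364 + 364 + 84 + 84 + 120 = 1302.
Subtract triples: 10 + 10 + 20 + 0 = 40.
By inclusion–exclusion the count is 2600 − 3852 + 1302 − 40 = 10.

10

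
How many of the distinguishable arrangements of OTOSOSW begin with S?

120

Fix S in the first position and arrange the remaining 6 letters.
Those 6 letters have O appearing 3 times, giving (6)!/(3!) = 120.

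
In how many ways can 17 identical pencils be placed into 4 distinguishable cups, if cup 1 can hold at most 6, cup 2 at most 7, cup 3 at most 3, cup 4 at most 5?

34

By stars and bars, unrestricted non-negative solutions to x_1+…+x_4 = 17 number C(17+3,3) = 1140.
Subtract solutions that violate a single cap (substitute x_i' = x_i − (cap_i+1)): x_1 ≥ 7 gives C(13,3) = 286; x_2 ≥ 8 gives C(12,3) = 220; x_3 ≥ 4 gives C(16,3) = 560; x_4 ≥ 6 gives C(14,3) = 364. Together 1430.
Add back pairs where two caps are both exceeded: 10 + 84 + 35 + 56 + 20 + 120 = 325.
Subtract triples: 0 + 0 + 1 + 0 = 1.
By inclusion–exclusion the count is 1140 − 1430 + 325 − 1 = 34.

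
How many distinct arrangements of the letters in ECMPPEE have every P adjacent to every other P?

120

Treat the 2 copies of P as a single block. The multiset to arrange is then {PP, C, E, E, E, M}, 6 items in all.
That gives (6)!/(3!) = 120 arrangements.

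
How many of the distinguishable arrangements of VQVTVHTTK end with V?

3360

With the last slot taken by V, it remains to arrange the other 8 letters (QVTVHTTK).
Those 8 letters have T appearing 3 times and V appearing twice, giving (8)!/(3!·2!) = 3360.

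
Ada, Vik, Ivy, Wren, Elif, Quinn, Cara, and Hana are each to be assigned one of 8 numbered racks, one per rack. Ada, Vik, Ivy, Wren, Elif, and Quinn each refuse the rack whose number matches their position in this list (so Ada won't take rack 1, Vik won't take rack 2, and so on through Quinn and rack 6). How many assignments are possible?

Let Aᵢ (for 1 ≤ i ≤ 6) be the placements that put person i in their forbidden rack. Any j of these fix j positions, leaving (8−j)! ways to fill the rest, and there are C(6,j) ways to pick which j.
By inclusion–exclusion, the number of valid placements is Σ_{j=0}^{6} (−1)^j C(6,j)·(8−j)!.
Computing: 40320 − 30240 + 10800 − 2400 + 360 − 36 + 2 = 18806.

18806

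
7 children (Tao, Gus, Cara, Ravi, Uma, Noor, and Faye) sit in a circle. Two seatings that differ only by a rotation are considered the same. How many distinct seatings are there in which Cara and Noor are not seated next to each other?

480

Without the restriction there are (6)! = 720 seatings.
Those with Cara next to Noor: fuse the pair into one unit and seat 6 units around a circle — 2·(5)! = 240.
Subtracting, 720 − 240 = 480.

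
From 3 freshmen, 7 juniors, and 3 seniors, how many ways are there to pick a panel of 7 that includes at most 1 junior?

7

Split by how many juniors are chosen (0 through 1).
Sum: C(7,0)·C(6,7) + C(7,1)·C(6,6) = 0 + 7 = 7.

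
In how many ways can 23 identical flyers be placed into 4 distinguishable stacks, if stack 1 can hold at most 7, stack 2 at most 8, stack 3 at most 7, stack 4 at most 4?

20

Without the upper bounds there are C(26,3) = 2600 ways to split 23 among 4 stacks.
Subtract solutions that violate a single cap (substitute x_i' = x_i − (cap_i+1)): x_1 ≥ 8 gives C(18,3) = 816; x_2 ≥ 9 gives C(17,3) = 680; x_3 ≥ 8 gives C(18,3) = 816; x_4 ≥ 5 gives C(21,3) = 1330. Together 3642.
Add back pairs where two caps are both exceeded: 84 + 120 + 286 + 84 + 220 + 286 = 1080.
Subtract triples: 0 + 4 + 10 + 4 = 18.
By inclusion–exclusion the count is 2600 − 3642 + 1080 − 18 = 20.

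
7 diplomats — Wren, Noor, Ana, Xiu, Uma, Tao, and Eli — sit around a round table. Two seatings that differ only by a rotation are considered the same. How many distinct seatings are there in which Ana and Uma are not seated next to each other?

Without the restriction there are (6)! = 720 seatings.
Seatings with Ana beside Uma: treat them as a block with 2 internal orders, giving 2 × (5)! = 240.
Subtracting, 720 − 240 = 480.

480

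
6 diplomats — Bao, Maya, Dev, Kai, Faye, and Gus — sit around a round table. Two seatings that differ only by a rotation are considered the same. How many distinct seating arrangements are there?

Around a circle, 6 distinct people have 6!/6 = (5)! = 120 rotationally distinct seatings.

120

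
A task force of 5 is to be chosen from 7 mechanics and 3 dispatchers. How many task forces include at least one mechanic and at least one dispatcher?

Total 5-person selections from all 10: C(10,5) = 252.
Subtract selections that omit an entire group: no mechanics → C(3,5) = 0; no dispatchers → C(7,5) = 21.
Both groups omitted at once is impossible, so 252 − 21 = 231.

231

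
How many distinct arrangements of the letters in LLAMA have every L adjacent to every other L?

Treat the 2 copies of L as a single block. The multiset to arrange is then {LL, A, A, M}, 4 items in all.
That gives (4)!/(2!) = 12 arrangements.

12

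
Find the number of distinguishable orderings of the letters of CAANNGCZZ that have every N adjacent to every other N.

Treat the 2 copies of N as a single block. The multiset to arrange is then {NN, A, A, C, C, G, Z, Z}, 8 items in all.
That gives (8)!/(2!·2!·2!) = 5040 arrangements.

5040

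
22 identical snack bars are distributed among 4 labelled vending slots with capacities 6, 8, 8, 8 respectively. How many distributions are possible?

161

Ignoring the caps, the number of non-negative solutions to x_1+…+x_4 = 22 is C(25,3) = 2300.
Subtract solutions that violate a single cap (substitute x_i' = x_i − (cap_i+1)): x_1 ≥ 7 gives C(18,3) = 816; x_2 ≥ 9 gives C(16,3) = 560; x_3 ≥ 9 gives C(16,3) = 560; x_4 ≥ 9 gives C(16,3) = 560. Together 2496.
Add back pairs where two caps are both exceeded: 84 + 84 + 84 + 35 + 35 + 35 = 357.
By inclusion–exclusion the count is 2300 − 2496 + 357 = 161.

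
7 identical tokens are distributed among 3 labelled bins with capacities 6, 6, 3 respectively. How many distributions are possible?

Without the upper bounds there are C(9,2) = 36 ways to split 7 among 3 bins.
Subtract solutions that violate a single cap (substitute x_i' = x_i − (cap_i+1)): x_1 ≥ 7 gives C(2,2) = 1; x_2 ≥ 7 gives C(2,2) = 1; x_3 ≥ 4 gives C(5,2) = 10. Together 12.
No two caps can be exceeded simultaneously, so the pair terms are all 0.
By inclusion–exclusion the count is 36 − 12 + 0 = 24.

24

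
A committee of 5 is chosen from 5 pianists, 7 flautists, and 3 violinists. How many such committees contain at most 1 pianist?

1302

Split by how many pianists are chosen (0 through 1).
Sum: C(5,0)·C(10,5) + C(5,1)·C(10,4) = 252 + 1050 = 1302.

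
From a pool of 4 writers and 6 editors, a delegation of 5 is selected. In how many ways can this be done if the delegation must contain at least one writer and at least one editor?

246

Total 5-person selections from all 10: C(10,5) = 252.
Subtract selections that omit an entire group: no writers → C(6,5) = 6; no editors → C(4,5) = 0.
Both groups omitted at once is impossible, so 252 − 6 = 246.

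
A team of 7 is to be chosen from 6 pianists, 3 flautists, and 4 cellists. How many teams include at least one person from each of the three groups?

With no constraint there are C(13,7) = 1716 possible selections.
Selections missing a whole group: no pianists → C(7,7) = 1; no flautists → C(10,7) = 120; no cellists → C(9,7) = 36.
Add back selections omitting two groups (i.e. drawn from a single group): C(6,7) + C(3,7) + C(4,7) = 0.
By inclusion–exclusion: 1716 − 157 + 0 = 1559.

1559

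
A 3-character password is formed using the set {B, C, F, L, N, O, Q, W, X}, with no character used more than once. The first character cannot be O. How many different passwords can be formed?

448

The first character has 9−1 = 8 choices (anything except O).
The remaining 2 characters are filled from the other 8 symbols without repetition: 8 × 7 = 56.
Total: 8 × 56 = 448.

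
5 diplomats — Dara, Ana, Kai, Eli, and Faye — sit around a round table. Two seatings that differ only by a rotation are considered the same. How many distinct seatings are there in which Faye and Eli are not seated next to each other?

All circular seatings of 5 people number (4)! = 24.
Seatings with Faye beside Eli: treat them as a block with 2 internal orders, giving 2 × (3)! = 12.
Subtracting, 24 − 12 = 12.

12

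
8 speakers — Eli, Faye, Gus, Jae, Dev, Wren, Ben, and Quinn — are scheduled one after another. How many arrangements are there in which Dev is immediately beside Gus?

Glue Dev and Gus into one block (2 internal orders), leaving 7 units to arrange in a row.
That gives 2 × 7! = 2 × 5040 = 10080.

10080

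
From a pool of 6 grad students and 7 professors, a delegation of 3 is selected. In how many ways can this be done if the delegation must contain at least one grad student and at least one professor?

231

With no constraint there are C(13,3) = 286 possible selections.
Selections missing a whole group: no grad students → C(7,3) = 35; no professors → C(6,3) = 20.
Both groups omitted at once is impossible, so 286 − 55 = 231.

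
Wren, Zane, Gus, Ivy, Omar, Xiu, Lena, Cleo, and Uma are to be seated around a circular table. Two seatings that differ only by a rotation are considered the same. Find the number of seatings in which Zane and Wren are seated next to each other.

10080

Treat {Zane, Wren} as one unit (2 internal orders) and seat the resulting 8 units around the table: (7)! circular arrangements.
So 2 × (7)! = 2 × 5040 = 10080.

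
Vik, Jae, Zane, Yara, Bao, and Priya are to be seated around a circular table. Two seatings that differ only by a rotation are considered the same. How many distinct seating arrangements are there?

Around a circle, 6 distinct people have 6!/6 = (5)! = 120 rotationally distinct seatings.

120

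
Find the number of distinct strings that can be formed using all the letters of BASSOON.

1260

Letter multiplicities in BASSOON: A×1, B×1, N×1, O×2, S×2.
So there are 7! / (2!·2!) = 1260 distinguishable arrangements.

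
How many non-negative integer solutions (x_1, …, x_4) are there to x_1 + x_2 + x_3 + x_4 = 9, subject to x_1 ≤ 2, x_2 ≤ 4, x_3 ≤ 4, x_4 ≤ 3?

30

By stars and bars, unrestricted non-negative solutions to x_1+…+x_4 = 9 number C(9+3,3) = 220.
Subtract solutions that violate a single cap (substitute x_i' = x_i − (cap_i+1)): x_1 ≥ 3 gives C(9,3) = 84; x_2 ≥ 5 gives C(7,3) = 35; x_3 ≥ 5 gives C(7,3) = 35; x_4 ≥ 4 gives C(8,3) = 56. Together 210.
Add back pairs where two caps are both exceeded: 4 + 4 + 10 + 0 + 1 + 1 = 20.
By inclusion–exclusion the count is 220 − 210 + 20 = 30.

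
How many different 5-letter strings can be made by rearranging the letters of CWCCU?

The 5 letters of CWCCU have repeats: C appearing 3 times.
Dividing 5! = 120 by 3! = 6 for the repeated letters gives 20.

20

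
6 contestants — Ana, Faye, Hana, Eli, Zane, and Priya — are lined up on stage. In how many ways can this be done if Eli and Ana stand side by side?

240

Place the 4 others and the Eli-Ana pair as 5 objects in a line; the pair has 2 internal arrangements.
That gives 2 × 5! = 2 × 120 = 240.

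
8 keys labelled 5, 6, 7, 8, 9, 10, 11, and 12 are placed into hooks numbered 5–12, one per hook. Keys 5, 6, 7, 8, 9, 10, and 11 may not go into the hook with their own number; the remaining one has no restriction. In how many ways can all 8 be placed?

16687

Let Aᵢ (for 5 ≤ i ≤ 11) be the placements that put key i in its forbidden hook. Any j of these fix j positions, leaving (8−j)! ways to fill the rest, and there are C(7,j) ways to pick which j.
By inclusion–exclusion, the number of valid placements is Σ_{j=0}^{7} (−1)^j C(7,j)·(8−j)!.
Computing: 40320 − 35280 + 15120 − 4200 + 840 − 126 + 14 − 1 = 16687.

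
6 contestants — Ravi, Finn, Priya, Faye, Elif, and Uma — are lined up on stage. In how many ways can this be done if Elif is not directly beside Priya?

480

Of the 6! = 720 arrangements, those with Elif and Priya adjacent number 2 × 5! = 240 (treat the pair as a block with 2 internal orders).
So 720 − 240 = 480 arrangements keep them apart.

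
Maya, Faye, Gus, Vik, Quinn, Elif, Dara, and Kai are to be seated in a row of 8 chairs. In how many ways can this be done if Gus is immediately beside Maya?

10080

Glue Gus and Maya into one block (2 internal orders), leaving 7 units to arrange in a row.
That gives 2 × 7! = 2 × 5040 = 10080.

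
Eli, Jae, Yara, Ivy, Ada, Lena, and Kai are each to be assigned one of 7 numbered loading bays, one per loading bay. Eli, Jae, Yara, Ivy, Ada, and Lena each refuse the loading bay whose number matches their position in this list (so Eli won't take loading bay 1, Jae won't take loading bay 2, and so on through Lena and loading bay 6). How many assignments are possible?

Let Aᵢ (for 1 ≤ i ≤ 6) be the placements that put person i in their forbidden loading bay. Any j of these fix j positions, leaving (7−j)! ways to fill the rest, and there are C(6,j) ways to pick which j.
By inclusion–exclusion, the number of valid placements is Σ_{j=0}^{6} (−1)^j C(6,j)·(7−j)!.
Computing: 5040 − 4320 + 1800 − 480 + 90 − 12 + 1 = 2119.

2119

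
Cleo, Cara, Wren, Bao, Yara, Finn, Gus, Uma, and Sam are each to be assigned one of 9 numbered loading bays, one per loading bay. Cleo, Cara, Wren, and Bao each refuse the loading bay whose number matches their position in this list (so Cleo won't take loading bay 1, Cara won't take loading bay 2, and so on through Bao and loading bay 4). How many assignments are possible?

Let Aᵢ (for 1 ≤ i ≤ 4) be the placements that put person i in their forbidden loading bay. Any j of these fix j positions, leaving (9−j)! ways to fill the rest, and there are C(4,j) ways to pick which j.
By inclusion–exclusion, the number of valid placements is Σ_{j=0}^{4} (−1)^j C(4,j)·(9−j)!.
Computing: 362880 − 161280 + 30240 − 2880 + 120 = 229080.

229080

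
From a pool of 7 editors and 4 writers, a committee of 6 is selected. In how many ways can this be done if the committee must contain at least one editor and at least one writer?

Unrestricted: C(11,6) = 462 ways to pick any 6 of the 11.
Subtract selections that omit an entire group: no editors → C(4,6) = 0; no writers → C(7,6) = 7.
Both groups omitted at once is impossible, so 462 − 7 = 455.

455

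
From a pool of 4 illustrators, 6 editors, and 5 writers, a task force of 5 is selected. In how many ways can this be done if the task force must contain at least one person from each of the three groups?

2170

Total 5-person selections from all 15: C(15,5) = 3003.
Subtract selections that omit an entire group: no illustrators → C(11,5) = 462; no editors → C(9,5) = 126; no writers → C(10,5) = 252.
Add back selections omitting two groups (i.e. drawn from a single group): C(4,5) + C(6,5) + C(5,5) = 7.
By inclusion–exclusion: 3003 − 840 + 7 = 2170.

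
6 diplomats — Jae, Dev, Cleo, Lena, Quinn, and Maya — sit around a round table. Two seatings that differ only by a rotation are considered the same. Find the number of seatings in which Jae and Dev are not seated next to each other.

Without the restriction there are (5)! = 120 seatings.
Those with Jae next to Dev: fuse the pair into one unit and seat 5 units around a circle — 2·(4)! = 48.
Subtracting, 120 − 48 = 72.

72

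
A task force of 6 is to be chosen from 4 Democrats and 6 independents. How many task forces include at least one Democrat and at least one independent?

Unrestricted: C(10,6) = 210 ways to pick any 6 of the 10.
Selections missing a whole group: no Democrats → C(6,6) = 1; no independents → C(4,6) = 0.
Both groups omitted at once is impossible, so 210 − 1 = 209.

209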